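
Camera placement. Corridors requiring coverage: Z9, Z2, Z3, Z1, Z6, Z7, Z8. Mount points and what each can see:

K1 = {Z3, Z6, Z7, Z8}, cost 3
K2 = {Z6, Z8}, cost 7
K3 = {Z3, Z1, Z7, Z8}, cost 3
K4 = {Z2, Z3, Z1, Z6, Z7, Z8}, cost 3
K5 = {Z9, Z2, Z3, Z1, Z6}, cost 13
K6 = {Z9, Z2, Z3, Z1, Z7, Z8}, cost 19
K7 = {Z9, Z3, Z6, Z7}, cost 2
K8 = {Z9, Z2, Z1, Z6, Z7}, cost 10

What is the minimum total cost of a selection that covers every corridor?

5

K4, K7 cover every corridor at cost 3 + 2 = 5.
Any cover uses at least 2 camera mounts; among all covering selections none totals below 5.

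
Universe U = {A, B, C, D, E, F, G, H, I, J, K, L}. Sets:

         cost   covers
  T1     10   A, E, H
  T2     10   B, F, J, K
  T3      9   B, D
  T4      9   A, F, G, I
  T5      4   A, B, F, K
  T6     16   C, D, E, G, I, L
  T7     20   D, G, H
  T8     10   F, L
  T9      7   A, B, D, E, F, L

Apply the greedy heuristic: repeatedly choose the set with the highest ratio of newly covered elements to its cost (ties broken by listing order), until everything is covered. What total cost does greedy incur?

56

Pick 1: T5 adds 4 new (A, B, F, K) at cost 4 (ratio 4/4).
Pick 2: T9 adds 3 new (D, E, L) at cost 7 (ratio 3/7).
Pick 3: T4 adds 2 new (G, I) at cost 9 (ratio 2/9).
Pick 4: T1 adds 1 new (H) at cost 10 (ratio 1/10).
Pick 5: T2 adds 1 new (J) at cost 10 (ratio 1/10).
Pick 6: T6 adds 1 new (C) at cost 16 (ratio 1/16).
Greedy total cost: 4 + 7 + 9 + 10 + 10 + 16 = 56. (The true optimum is 36, so greedy overshoots here.)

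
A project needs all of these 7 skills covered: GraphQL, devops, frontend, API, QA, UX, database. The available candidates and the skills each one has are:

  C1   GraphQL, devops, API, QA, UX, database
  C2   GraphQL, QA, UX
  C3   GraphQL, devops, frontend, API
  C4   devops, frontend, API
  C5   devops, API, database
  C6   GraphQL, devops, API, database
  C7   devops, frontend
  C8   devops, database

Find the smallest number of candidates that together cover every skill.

2

C1, C3 together cover {GraphQL, devops, frontend, API, QA, UX, database} — every skill.
No single candidate contains all 7 skills, so 2 is optimal.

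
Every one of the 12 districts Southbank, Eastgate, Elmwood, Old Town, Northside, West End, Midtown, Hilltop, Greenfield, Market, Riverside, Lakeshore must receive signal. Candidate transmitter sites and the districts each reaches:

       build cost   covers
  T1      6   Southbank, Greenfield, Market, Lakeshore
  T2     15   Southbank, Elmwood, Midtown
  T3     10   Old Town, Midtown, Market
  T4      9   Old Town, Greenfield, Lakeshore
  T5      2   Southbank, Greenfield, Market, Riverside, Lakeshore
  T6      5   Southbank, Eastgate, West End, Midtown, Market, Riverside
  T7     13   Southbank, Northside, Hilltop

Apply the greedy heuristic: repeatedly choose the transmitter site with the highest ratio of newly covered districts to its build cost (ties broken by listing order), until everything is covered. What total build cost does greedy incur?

Pick 1: T5 adds 5 new (Southbank, Greenfield, Market, Riverside, Lakeshore) at build cost 2 (ratio 5/2).
Pick 2: T6 adds 3 new (Eastgate, West End, Midtown) at build cost 5 (ratio 3/5).
Pick 3: T7 adds 2 new (Northside, Hilltop) at build cost 13 (ratio 2/13).
Pick 4: T4 adds 1 new (Old Town) at build cost 9 (ratio 1/9).
Pick 5: T2 adds 1 new (Elmwood) at build cost 15 (ratio 1/15).
Greedy total build cost: 2 + 5 + 13 + 9 + 15 = 44. (The true optimum is 42, so greedy overshoots here.)

44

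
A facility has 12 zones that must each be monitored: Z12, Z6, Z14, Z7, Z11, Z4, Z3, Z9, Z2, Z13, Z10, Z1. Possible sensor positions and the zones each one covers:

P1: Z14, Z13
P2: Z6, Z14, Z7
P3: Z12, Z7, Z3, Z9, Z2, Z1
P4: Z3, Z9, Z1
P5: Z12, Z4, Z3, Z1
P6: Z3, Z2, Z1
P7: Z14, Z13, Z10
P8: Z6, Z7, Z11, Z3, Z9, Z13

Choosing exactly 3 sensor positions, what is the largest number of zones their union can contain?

Choosing P3, P7, P8 covers {Z12, Z6, Z14, Z7, Z11, Z3, Z9, Z2, Z13, Z10, Z1} — 11 zones.
No choice of 3 sensor positions does better; here Z4 is left uncovered.

11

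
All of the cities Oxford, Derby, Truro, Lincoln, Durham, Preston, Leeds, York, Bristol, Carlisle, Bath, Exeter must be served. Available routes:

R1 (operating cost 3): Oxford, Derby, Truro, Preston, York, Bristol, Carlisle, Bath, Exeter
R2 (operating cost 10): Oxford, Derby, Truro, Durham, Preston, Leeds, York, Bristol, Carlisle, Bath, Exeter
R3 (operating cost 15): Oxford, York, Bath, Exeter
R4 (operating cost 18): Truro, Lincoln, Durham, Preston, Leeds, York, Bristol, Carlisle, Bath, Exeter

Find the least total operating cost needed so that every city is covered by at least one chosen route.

21

R1, R4 cover every city at operating cost 3 + 18 = 21.
Any cover uses at least 2 routes; among all covering selections none totals below 21.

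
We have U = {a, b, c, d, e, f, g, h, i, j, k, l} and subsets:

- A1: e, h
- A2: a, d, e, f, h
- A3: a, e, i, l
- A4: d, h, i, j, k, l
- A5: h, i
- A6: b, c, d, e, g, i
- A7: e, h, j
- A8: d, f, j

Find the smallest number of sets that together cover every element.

3

A2, A4, A6 together cover {a, b, c, d, e, f, g, h, i, j, k, l} — every element.
No 2 of the 8 sets cover everything (all 28 pairs fall short), so 3 is minimum.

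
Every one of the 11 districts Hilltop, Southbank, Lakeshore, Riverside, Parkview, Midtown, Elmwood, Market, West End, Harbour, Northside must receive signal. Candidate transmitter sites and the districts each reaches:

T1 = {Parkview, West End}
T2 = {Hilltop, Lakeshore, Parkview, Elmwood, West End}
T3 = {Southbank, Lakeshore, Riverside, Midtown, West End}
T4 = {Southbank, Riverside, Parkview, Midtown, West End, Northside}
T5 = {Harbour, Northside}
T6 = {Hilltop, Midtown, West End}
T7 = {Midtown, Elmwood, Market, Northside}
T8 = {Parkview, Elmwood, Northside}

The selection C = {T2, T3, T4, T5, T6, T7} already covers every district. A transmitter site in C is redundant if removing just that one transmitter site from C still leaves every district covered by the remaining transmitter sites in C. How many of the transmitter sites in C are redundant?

4

Drop T2: the rest still cover every district — redundant.
Drop T3: the rest still cover every district — redundant.
Drop T4: the rest still cover every district — redundant.
Drop T5: Harbour uncovered — not redundant.
Drop T6: the rest still cover every district — redundant.
Drop T7: Market uncovered — not redundant.
4 redundant: T2, T3, T4, T6.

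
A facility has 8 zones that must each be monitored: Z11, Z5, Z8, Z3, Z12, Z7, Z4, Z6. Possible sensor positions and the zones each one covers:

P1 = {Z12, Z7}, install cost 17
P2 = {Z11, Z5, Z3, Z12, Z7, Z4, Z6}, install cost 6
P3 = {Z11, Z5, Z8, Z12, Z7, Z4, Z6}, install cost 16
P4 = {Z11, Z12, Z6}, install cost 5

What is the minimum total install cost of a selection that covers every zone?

P2, P3 cover every zone at install cost 6 + 16 = 22.
Any cover uses at least 2 sensor positions; among all covering selections none totals below 22.

22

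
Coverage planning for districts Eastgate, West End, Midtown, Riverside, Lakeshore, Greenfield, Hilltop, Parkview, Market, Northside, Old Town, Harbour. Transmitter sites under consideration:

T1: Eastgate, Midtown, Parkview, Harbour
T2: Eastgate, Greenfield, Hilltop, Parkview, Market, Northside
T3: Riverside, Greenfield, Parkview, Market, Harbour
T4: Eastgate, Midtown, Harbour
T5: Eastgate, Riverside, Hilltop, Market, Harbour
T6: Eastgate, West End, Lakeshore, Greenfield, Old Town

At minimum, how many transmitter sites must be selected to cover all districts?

T1, T2, T3, T6 together cover {Eastgate, West End, Midtown, Riverside, Lakeshore, Greenfield, Hilltop, Parkview, Market, Northside, Old Town, Harbour} — every district.
No 3 of the 6 transmitter sites cover everything (all 20 triples fall short), so 4 is minimum.

4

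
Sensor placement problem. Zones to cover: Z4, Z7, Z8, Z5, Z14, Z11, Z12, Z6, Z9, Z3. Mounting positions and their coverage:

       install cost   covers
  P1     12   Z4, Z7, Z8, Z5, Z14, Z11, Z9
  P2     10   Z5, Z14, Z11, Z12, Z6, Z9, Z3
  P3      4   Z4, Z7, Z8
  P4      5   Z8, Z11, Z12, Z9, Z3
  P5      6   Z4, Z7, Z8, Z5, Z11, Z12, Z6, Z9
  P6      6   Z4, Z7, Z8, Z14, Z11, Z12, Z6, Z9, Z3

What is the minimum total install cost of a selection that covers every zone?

12

P5, P6 cover every zone at install cost 6 + 6 = 12.
Any cover uses at least 2 sensor positions; among all covering selections none totals below 12.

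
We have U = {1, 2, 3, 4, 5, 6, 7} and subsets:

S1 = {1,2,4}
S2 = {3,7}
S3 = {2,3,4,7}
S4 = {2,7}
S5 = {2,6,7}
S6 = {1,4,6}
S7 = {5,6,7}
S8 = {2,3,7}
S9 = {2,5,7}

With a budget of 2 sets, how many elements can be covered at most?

Choosing S1, S7 covers {1, 2, 4, 5, 6, 7} — 6 elements.
No choice of 2 sets does better; here 3 is left uncovered.

6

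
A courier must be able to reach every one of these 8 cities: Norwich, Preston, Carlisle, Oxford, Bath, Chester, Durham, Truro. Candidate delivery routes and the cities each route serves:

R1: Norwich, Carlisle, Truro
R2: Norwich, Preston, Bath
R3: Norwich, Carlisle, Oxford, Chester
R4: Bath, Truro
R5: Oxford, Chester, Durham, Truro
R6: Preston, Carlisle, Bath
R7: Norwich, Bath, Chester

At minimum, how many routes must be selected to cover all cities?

3

R1, R2, R5 together cover {Norwich, Preston, Carlisle, Oxford, Bath, Chester, Durham, Truro} — every city.
No 2 of the 7 routes cover everything (all 21 pairs fall short), so 3 is minimum.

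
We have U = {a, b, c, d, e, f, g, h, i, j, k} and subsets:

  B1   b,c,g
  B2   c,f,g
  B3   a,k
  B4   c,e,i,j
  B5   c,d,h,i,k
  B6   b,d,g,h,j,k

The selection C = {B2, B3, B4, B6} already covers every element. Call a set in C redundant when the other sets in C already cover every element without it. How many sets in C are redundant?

Drop B2: f uncovered — not redundant.
Drop B3: a uncovered — not redundant.
Drop B4: e, i uncovered — not redundant.
Drop B6: b, d, h uncovered — not redundant.
None of the sets in C is redundant.

0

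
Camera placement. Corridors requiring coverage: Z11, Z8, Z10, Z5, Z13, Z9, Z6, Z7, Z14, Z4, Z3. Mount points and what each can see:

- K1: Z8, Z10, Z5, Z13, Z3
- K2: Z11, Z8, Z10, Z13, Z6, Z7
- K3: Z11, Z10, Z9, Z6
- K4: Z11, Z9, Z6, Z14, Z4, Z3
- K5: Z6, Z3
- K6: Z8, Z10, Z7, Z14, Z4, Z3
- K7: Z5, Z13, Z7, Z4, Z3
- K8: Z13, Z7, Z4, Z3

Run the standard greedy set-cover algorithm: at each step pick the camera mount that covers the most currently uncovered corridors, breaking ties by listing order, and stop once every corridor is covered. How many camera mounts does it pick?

Pick 1: K2 covers 6 new corridors (Z11, Z8, Z10, Z13, Z6, Z7).
Pick 2: K4 covers 4 new corridors (Z9, Z14, Z4, Z3).
Pick 3: K1 covers 1 new corridors (Z5).
Greedy uses 3 camera mounts.

3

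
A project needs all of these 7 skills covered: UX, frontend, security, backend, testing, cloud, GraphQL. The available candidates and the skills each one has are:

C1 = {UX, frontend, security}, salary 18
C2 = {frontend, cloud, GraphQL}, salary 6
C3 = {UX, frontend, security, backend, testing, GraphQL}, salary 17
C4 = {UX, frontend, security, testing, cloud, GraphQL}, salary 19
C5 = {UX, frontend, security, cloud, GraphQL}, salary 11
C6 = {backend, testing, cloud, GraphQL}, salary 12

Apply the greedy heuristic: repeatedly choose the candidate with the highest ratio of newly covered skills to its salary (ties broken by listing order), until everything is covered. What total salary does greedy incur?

Pick 1: C2 adds 3 new (frontend, cloud, GraphQL) at salary 6 (ratio 3/6).
Pick 2: C3 adds 4 new (UX, security, backend, testing) at salary 17 (ratio 4/17).
Greedy total salary: 6 + 17 = 23.

23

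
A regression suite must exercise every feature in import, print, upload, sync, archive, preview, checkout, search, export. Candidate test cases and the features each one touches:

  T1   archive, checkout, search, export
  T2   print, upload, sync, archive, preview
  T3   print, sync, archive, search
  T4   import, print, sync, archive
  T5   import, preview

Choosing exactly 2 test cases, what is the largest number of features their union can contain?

Choosing T1, T2 covers {print, upload, sync, archive, preview, checkout, search, export} — 8 features.
No choice of 2 test cases does better; here import is left uncovered.

8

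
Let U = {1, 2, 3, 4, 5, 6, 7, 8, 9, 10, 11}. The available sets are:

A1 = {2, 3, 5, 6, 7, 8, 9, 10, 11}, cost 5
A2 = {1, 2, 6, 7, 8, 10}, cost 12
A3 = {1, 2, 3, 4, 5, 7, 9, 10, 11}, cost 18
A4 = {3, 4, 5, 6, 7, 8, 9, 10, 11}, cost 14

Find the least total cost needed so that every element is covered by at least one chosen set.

23

A1, A3 cover every element at cost 5 + 18 = 23.
Any cover uses at least 2 sets; among all covering selections none totals below 23.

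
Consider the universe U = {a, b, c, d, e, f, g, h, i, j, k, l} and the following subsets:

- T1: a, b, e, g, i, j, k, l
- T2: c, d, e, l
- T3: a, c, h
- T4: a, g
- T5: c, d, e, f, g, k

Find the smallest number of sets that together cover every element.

T1, T3, T5 together cover {a, b, c, d, e, f, g, h, i, j, k, l} — every element.
No 2 of the 5 sets cover everything (all 10 pairs fall short), so 3 is minimum.

3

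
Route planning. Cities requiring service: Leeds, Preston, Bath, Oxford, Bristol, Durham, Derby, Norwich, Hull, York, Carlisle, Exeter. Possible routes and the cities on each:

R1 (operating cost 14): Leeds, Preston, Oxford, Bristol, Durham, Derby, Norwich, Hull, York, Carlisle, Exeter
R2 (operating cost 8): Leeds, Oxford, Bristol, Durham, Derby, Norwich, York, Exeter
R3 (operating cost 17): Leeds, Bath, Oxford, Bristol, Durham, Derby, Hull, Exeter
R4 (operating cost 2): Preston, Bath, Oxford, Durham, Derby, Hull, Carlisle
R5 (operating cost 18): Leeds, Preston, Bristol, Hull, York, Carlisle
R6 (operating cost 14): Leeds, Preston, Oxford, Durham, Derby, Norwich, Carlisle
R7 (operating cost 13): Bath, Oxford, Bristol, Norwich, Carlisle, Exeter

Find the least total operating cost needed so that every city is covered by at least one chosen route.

R2, R4 cover every city at operating cost 8 + 2 = 10.
Any cover uses at least 2 routes; among all covering selections none totals below 10.

10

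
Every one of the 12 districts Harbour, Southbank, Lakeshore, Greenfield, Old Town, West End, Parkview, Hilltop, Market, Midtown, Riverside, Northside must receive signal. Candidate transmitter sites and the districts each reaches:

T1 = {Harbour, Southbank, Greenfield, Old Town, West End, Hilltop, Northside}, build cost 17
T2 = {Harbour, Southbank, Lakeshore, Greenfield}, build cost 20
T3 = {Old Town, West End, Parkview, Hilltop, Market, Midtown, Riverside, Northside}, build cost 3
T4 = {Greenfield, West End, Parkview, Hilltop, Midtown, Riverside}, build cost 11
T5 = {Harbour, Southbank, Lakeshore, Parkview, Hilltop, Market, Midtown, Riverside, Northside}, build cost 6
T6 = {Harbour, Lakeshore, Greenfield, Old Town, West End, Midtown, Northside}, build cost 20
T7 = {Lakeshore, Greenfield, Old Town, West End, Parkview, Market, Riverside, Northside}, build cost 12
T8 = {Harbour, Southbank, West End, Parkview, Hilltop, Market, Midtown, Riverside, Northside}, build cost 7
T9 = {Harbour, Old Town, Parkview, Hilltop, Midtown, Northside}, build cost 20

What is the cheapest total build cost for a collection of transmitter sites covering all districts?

18

T5, T7 cover every district at build cost 6 + 12 = 18.
Any cover uses at least 2 transmitter sites; among all covering selections none totals below 18.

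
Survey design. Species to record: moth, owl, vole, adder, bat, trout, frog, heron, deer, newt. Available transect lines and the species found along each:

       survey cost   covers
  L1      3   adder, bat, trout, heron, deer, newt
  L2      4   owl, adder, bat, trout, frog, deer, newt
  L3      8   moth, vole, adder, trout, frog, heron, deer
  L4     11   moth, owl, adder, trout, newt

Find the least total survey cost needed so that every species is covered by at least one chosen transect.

12

L2, L3 cover every species at survey cost 4 + 8 = 12.
Any cover uses at least 2 transects; among all covering selections none totals below 12.
Greedy by coverage-per-survey cost would pick L1, L2, L3 for 15 — worse than the optimum 12.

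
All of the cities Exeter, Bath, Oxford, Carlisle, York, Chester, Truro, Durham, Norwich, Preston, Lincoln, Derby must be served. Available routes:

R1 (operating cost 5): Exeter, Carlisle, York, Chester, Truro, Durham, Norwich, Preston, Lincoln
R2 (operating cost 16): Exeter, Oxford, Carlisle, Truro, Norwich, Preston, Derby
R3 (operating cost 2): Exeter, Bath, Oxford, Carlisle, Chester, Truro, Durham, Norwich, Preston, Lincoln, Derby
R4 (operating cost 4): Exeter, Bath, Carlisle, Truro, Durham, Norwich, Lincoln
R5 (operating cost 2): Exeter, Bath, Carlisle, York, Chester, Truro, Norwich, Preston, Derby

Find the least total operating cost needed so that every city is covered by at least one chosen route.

R3, R5 cover every city at operating cost 2 + 2 = 4.
Any cover uses at least 2 routes; among all covering selections none totals below 4.

4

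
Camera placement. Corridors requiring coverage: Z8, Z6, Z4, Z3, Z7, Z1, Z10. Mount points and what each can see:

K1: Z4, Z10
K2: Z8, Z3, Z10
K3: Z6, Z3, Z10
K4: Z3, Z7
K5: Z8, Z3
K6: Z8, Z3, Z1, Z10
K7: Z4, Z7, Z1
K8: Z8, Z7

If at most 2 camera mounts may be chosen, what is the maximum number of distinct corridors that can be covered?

Choosing K2, K7 covers {Z8, Z4, Z3, Z7, Z1, Z10} — 6 corridors.
No choice of 2 camera mounts does better; here Z6 is left uncovered.

6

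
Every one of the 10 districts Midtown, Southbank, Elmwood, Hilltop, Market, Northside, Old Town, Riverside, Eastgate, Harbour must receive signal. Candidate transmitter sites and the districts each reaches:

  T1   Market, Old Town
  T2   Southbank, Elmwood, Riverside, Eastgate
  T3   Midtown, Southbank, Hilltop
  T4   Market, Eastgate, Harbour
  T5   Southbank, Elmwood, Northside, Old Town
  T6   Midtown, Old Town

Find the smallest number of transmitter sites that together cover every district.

T2, T3, T4, T5 together cover {Midtown, Southbank, Elmwood, Hilltop, Market, Northside, Old Town, Riverside, Eastgate, Harbour} — every district.
No 3 of the 6 transmitter sites cover everything (all 20 triples fall short), so 4 is minimum.
Greedy (largest uncovered first) would take T2, T1, T3, T4, T5 — 5 transmitter sites — but 4 suffice.

4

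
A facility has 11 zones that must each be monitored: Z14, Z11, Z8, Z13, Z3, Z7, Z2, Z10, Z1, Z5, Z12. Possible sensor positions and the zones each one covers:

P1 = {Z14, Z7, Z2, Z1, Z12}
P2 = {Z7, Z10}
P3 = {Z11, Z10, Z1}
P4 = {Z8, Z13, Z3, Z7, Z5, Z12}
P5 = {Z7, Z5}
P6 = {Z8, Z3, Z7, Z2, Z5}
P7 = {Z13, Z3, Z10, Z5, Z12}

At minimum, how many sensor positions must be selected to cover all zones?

3

P1, P3, P4 together cover {Z14, Z11, Z8, Z13, Z3, Z7, Z2, Z10, Z1, Z5, Z12} — every zone.
No 2 of the 7 sensor positions cover everything (all 21 pairs fall short), so 3 is minimum.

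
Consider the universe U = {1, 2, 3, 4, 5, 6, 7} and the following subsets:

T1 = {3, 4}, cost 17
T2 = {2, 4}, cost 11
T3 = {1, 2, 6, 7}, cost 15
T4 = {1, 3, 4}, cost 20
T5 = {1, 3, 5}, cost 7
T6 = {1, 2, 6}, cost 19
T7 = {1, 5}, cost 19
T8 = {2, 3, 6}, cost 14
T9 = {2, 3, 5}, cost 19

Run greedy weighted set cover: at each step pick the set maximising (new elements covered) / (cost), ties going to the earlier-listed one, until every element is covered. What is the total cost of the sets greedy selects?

Pick 1: T5 adds 3 new (1, 3, 5) at cost 7 (ratio 3/7).
Pick 2: T3 adds 3 new (2, 6, 7) at cost 15 (ratio 3/15).
Pick 3: T2 adds 1 new (4) at cost 11 (ratio 1/11).
Greedy total cost: 7 + 15 + 11 = 33.

33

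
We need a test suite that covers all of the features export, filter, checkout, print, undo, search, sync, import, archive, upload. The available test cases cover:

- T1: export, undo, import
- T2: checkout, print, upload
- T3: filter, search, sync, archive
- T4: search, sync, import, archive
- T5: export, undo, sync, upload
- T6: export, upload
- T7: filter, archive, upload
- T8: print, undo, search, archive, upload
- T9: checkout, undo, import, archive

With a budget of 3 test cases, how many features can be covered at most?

10

Choosing T1, T2, T3 covers {export, filter, checkout, print, undo, search, sync, import, archive, upload} — 10 features.
That is all 10 features.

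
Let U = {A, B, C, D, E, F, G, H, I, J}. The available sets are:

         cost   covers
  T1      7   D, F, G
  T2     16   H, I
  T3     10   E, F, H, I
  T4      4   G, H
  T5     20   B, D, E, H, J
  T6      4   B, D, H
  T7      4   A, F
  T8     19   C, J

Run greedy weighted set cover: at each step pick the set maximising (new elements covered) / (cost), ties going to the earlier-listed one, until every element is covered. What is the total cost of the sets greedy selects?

41

Pick 1: T6 adds 3 new (B, D, H) at cost 4 (ratio 3/4).
Pick 2: T7 adds 2 new (A, F) at cost 4 (ratio 2/4).
Pick 3: T4 adds 1 new (G) at cost 4 (ratio 1/4).
Pick 4: T3 adds 2 new (E, I) at cost 10 (ratio 2/10).
Pick 5: T8 adds 2 new (C, J) at cost 19 (ratio 2/19).
Greedy total cost: 4 + 4 + 4 + 10 + 19 = 41.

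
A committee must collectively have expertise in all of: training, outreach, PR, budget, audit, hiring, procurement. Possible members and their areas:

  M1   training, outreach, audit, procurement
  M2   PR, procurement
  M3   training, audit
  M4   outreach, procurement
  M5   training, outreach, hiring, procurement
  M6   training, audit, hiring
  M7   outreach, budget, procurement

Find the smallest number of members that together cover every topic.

3

M2, M6, M7 together cover {training, outreach, PR, budget, audit, hiring, procurement} — every topic.
No 2 of the 7 members cover everything (all 21 pairs fall short), so 3 is minimum.
Greedy (largest uncovered first) would take M1, M2, M5, M7 — 4 members — but 3 suffice.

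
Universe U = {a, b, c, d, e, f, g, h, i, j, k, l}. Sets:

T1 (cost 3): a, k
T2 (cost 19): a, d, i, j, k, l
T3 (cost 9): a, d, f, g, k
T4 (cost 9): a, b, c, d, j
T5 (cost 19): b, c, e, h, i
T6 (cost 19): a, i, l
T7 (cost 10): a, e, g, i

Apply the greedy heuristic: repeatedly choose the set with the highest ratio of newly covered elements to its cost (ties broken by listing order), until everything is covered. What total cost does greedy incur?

69

Pick 1: T1 adds 2 new (a, k) at cost 3 (ratio 2/3).
Pick 2: T4 adds 4 new (b, c, d, j) at cost 9 (ratio 4/9).
Pick 3: T7 adds 3 new (e, g, i) at cost 10 (ratio 3/10).
Pick 4: T3 adds 1 new (f) at cost 9 (ratio 1/9).
Pick 5: T2 adds 1 new (l) at cost 19 (ratio 1/19).
Pick 6: T5 adds 1 new (h) at cost 19 (ratio 1/19).
Greedy total cost: 3 + 9 + 10 + 9 + 19 + 19 = 69. (The true optimum is 47, so greedy overshoots here.)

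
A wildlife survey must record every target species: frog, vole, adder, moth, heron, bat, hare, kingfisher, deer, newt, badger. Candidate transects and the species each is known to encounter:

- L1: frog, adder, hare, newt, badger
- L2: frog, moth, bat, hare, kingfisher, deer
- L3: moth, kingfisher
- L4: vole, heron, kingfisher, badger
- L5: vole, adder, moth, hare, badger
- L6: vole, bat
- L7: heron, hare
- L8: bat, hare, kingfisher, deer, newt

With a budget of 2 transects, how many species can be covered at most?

9

Choosing L1, L2 covers {frog, adder, moth, bat, hare, kingfisher, deer, newt, badger} — 9 species.
No choice of 2 transects does better; here vole, heron are left uncovered.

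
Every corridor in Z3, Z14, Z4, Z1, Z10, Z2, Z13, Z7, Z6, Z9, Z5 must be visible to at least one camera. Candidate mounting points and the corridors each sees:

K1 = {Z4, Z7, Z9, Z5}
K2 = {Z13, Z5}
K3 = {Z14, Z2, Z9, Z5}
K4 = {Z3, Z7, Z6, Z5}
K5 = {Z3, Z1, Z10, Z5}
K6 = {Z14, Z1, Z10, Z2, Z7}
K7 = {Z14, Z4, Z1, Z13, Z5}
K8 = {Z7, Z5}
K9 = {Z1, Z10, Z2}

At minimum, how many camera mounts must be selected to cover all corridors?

4

K1, K2, K4, K6 together cover {Z3, Z14, Z4, Z1, Z10, Z2, Z13, Z7, Z6, Z9, Z5} — every corridor.
No 3 of the 9 camera mounts cover everything (all 84 triples fall short), so 4 is minimum.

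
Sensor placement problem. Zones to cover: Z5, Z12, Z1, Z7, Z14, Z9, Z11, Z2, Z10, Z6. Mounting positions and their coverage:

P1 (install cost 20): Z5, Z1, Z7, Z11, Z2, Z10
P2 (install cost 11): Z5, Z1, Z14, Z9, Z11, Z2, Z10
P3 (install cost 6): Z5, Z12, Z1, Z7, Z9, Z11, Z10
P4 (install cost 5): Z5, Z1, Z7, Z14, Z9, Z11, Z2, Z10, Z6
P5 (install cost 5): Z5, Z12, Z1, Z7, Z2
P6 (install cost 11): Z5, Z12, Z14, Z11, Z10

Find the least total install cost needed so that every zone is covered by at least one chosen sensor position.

10

P4, P5 cover every zone at install cost 5 + 5 = 10.
Any cover uses at least 2 sensor positions; among all covering selections none totals below 10.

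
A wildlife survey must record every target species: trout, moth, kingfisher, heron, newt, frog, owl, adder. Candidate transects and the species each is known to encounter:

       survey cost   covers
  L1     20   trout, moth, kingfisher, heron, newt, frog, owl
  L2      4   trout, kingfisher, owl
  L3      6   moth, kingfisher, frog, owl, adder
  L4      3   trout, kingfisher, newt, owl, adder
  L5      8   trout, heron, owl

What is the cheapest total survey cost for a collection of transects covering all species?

L3, L4, L5 cover every species at survey cost 6 + 3 + 8 = 17.
Any cover uses at least 2 transects; among all covering selections none totals below 17.

17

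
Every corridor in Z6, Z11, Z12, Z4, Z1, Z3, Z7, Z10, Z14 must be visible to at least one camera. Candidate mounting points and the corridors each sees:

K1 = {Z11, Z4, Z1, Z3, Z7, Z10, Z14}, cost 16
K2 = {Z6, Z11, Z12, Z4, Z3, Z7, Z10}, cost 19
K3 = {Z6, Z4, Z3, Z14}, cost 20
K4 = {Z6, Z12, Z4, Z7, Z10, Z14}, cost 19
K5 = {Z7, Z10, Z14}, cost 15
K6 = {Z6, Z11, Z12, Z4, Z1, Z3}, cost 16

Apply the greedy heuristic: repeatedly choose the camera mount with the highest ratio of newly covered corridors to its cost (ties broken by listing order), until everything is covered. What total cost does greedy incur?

32

Pick 1: K1 adds 7 new (Z11, Z4, Z1, Z3, Z7, Z10, Z14) at cost 16 (ratio 7/16).
Pick 2: K6 adds 2 new (Z6, Z12) at cost 16 (ratio 2/16).
Greedy total cost: 16 + 16 = 32. (The true optimum is 31, so greedy overshoots here.)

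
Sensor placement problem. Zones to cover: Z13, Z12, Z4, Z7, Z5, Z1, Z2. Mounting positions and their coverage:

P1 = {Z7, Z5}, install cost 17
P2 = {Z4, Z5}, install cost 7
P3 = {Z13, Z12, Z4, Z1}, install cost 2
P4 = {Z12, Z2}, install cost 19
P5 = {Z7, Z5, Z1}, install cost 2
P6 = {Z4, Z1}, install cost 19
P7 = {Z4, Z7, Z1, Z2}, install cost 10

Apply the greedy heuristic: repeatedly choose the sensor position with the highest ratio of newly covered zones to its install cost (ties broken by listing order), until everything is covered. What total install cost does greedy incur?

Pick 1: P3 adds 4 new (Z13, Z12, Z4, Z1) at install cost 2 (ratio 4/2).
Pick 2: P5 adds 2 new (Z7, Z5) at install cost 2 (ratio 2/2).
Pick 3: P7 adds 1 new (Z2) at install cost 10 (ratio 1/10).
Greedy total install cost: 2 + 2 + 10 = 14.

14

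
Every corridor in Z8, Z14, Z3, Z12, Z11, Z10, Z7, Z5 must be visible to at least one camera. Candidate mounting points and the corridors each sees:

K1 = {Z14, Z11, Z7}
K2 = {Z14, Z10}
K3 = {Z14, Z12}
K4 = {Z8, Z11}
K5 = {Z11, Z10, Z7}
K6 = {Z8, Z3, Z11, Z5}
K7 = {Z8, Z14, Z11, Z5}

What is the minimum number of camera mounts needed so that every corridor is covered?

3

K3, K5, K6 together cover {Z8, Z14, Z3, Z12, Z11, Z10, Z7, Z5} — every corridor.
No 2 of the 7 camera mounts cover everything (all 21 pairs fall short), so 3 is minimum.
Greedy (largest uncovered first) would take K6, K1, K2, K3 — 4 camera mounts — but 3 suffice.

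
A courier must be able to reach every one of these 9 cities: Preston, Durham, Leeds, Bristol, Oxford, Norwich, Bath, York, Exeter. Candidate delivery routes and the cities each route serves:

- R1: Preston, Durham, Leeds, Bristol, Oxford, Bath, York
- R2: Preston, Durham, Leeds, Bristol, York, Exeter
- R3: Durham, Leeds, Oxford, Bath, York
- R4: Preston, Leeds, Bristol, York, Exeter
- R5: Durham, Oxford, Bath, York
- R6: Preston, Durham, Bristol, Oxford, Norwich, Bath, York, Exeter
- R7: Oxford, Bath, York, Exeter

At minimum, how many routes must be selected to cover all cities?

2

R1, R6 together cover {Preston, Durham, Leeds, Bristol, Oxford, Norwich, Bath, York, Exeter} — every city.
No single route contains all 9 cities, so 2 is optimal.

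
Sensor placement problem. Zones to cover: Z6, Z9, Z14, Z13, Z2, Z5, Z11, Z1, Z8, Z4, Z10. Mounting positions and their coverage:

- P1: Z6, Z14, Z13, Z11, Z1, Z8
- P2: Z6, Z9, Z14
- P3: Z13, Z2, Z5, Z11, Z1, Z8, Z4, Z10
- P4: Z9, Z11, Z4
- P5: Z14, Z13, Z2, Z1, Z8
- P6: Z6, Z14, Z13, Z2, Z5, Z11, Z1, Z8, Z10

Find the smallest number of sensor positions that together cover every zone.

P2, P3 together cover {Z6, Z9, Z14, Z13, Z2, Z5, Z11, Z1, Z8, Z4, Z10} — every zone.
No single sensor position contains all 11 zones, so 2 is optimal.

2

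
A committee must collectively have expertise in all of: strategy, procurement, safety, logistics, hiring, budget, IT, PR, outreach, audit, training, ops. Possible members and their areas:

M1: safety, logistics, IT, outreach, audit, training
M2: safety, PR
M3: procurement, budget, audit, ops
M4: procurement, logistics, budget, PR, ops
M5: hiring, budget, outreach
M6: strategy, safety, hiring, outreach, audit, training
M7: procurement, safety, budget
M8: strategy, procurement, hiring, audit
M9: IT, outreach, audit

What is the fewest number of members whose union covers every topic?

M1, M4, M6 together cover {strategy, procurement, safety, logistics, hiring, budget, IT, PR, outreach, audit, training, ops} — every topic.
No 2 of the 9 members cover everything (all 36 pairs fall short), so 3 is minimum.

3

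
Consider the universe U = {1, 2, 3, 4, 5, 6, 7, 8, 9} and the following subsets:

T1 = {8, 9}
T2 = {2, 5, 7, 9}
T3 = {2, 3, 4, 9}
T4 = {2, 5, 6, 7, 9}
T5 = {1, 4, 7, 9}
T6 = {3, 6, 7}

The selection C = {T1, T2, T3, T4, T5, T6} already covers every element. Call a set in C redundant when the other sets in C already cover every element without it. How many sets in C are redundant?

4

Drop T1: 8 uncovered — not redundant.
Drop T2: the rest still cover every element — redundant.
Drop T3: the rest still cover every element — redundant.
Drop T4: the rest still cover every element — redundant.
Drop T5: 1 uncovered — not redundant.
Drop T6: the rest still cover every element — redundant.
4 redundant: T2, T3, T4, T6.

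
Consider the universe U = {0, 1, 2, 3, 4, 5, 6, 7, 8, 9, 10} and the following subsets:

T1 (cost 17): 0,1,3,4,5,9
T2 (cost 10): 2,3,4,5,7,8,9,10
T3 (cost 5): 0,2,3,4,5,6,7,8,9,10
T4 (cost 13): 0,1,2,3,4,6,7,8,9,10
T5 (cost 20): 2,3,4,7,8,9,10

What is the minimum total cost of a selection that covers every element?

T3, T4 cover every element at cost 5 + 13 = 18.
Any cover uses at least 2 sets; among all covering selections none totals below 18.

18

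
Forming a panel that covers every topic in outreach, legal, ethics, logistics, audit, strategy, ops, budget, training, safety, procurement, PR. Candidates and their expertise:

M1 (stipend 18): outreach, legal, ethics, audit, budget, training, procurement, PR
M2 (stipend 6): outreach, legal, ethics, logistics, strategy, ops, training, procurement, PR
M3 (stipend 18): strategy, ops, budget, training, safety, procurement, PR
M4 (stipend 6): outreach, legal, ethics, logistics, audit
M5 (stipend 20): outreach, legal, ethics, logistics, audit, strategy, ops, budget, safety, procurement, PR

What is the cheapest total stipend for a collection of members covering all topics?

M3, M4 cover every topic at stipend 18 + 6 = 24.
Any cover uses at least 2 members; among all covering selections none totals below 24.

24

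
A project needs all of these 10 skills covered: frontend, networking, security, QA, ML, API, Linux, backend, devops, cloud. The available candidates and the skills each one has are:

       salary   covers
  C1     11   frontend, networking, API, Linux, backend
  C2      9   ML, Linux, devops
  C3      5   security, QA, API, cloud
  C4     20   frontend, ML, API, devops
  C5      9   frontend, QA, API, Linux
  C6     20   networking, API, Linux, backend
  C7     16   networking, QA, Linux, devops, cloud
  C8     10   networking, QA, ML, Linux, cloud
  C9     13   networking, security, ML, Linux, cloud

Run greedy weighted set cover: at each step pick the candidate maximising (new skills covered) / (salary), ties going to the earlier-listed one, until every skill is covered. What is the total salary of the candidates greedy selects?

25

Pick 1: C3 adds 4 new (security, QA, API, cloud) at salary 5 (ratio 4/5).
Pick 2: C1 adds 4 new (frontend, networking, Linux, backend) at salary 11 (ratio 4/11).
Pick 3: C2 adds 2 new (ML, devops) at salary 9 (ratio 2/9).
Greedy total salary: 5 + 11 + 9 = 25.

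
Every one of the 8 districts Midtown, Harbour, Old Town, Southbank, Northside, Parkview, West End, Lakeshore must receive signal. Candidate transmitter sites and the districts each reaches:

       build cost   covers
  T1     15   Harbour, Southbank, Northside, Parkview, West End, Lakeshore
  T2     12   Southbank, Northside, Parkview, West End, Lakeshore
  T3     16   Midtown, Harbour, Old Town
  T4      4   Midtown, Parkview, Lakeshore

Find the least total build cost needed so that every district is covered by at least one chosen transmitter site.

T2, T3 cover every district at build cost 12 + 16 = 28.
Any cover uses at least 2 transmitter sites; among all covering selections none totals below 28.
Greedy by coverage-per-build cost would pick T4, T1, T3 for 35 — worse than the optimum 28.

28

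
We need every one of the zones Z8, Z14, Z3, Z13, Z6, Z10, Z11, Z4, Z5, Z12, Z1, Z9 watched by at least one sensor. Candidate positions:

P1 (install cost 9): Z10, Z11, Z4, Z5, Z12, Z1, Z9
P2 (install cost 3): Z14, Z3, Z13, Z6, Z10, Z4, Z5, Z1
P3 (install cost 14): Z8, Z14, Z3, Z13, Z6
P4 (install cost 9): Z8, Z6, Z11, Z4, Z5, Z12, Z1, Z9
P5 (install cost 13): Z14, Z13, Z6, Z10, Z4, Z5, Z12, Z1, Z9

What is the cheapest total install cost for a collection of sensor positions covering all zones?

P2, P4 cover every zone at install cost 3 + 9 = 12.
Any cover uses at least 2 sensor positions; among all covering selections none totals below 12.

12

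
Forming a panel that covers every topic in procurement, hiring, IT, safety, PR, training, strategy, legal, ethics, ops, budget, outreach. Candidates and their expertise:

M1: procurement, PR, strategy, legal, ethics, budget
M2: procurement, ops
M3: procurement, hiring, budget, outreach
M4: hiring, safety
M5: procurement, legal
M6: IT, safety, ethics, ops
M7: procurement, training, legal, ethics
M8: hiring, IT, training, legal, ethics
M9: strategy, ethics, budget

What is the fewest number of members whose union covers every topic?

4

M1, M3, M6, M7 together cover {procurement, hiring, IT, safety, PR, training, strategy, legal, ethics, ops, budget, outreach} — every topic.
No 3 of the 9 members cover everything (all 84 triples fall short), so 4 is minimum.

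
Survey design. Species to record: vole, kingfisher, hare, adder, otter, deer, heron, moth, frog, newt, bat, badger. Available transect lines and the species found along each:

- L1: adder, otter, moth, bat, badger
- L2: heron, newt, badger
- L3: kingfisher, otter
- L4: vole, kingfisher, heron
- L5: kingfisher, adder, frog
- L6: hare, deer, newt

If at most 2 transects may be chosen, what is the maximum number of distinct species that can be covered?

8

Choosing L1, L4 covers {vole, kingfisher, adder, otter, heron, moth, bat, badger} — 8 species.
No choice of 2 transects does better; here hare, deer, frog, newt are left uncovered.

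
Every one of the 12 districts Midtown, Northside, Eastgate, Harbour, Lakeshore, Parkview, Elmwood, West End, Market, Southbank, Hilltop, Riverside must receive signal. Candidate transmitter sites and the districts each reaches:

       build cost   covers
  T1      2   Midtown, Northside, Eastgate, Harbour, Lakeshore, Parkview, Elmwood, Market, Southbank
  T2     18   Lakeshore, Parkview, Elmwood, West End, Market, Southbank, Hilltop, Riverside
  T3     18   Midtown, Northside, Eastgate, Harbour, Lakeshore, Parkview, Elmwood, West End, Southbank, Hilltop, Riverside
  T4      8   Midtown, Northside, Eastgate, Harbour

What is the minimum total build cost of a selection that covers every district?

T1, T2 cover every district at build cost 2 + 18 = 20.
Any cover uses at least 2 transmitter sites; among all covering selections none totals below 20.

20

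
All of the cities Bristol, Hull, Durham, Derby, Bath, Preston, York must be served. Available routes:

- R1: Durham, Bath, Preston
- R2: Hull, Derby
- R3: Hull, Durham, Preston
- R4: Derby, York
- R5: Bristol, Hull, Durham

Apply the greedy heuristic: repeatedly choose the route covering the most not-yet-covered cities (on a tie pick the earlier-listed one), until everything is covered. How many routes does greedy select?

Pick 1: R1 covers 3 new cities (Durham, Bath, Preston).
Pick 2: R2 covers 2 new cities (Hull, Derby).
Pick 3: R4 covers 1 new cities (York).
Pick 4: R5 covers 1 new cities (Bristol).
Greedy uses 4 routes. (The true minimum is 3.)

4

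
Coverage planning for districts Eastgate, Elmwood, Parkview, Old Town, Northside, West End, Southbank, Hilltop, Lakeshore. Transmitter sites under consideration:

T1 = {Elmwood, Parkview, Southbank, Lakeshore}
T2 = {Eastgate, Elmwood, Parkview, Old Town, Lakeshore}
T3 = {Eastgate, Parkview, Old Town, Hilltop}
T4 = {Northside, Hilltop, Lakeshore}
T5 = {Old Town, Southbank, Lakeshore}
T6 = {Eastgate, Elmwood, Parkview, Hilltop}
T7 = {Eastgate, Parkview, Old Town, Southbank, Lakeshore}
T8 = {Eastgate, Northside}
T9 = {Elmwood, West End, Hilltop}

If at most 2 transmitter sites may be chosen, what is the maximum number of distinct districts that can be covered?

8

Choosing T7, T9 covers {Eastgate, Elmwood, Parkview, Old Town, West End, Southbank, Hilltop, Lakeshore} — 8 districts.
No choice of 2 transmitter sites does better; here Northside is left uncovered.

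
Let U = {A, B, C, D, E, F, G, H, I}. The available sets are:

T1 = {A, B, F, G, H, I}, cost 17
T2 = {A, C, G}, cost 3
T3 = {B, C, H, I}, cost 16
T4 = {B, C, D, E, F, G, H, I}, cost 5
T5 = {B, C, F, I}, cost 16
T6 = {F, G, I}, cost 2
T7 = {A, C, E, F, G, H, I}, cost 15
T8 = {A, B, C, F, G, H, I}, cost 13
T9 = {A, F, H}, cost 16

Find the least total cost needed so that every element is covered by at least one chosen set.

8

T2, T4 cover every element at cost 3 + 5 = 8.
Any cover uses at least 2 sets; among all covering selections none totals below 8.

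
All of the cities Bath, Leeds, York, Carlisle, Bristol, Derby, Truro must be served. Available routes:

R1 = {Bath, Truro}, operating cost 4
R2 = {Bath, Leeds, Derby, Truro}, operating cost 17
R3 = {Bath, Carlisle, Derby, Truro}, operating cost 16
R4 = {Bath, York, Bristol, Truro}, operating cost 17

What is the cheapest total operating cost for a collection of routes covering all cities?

R2, R3, R4 cover every city at operating cost 17 + 16 + 17 = 50.
Any cover uses at least 3 routes; among all covering selections none totals below 50.
Greedy by coverage-per-operating cost would pick R1, R3, R4, R2 for 54 — worse than the optimum 50.

50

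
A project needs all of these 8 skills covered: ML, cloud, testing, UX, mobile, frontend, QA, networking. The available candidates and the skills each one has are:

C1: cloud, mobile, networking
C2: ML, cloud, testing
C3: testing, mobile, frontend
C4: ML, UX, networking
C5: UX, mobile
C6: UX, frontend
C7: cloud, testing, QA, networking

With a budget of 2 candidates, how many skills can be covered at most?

Choosing C3, C4 covers {ML, testing, UX, mobile, frontend, networking} — 6 skills.
No choice of 2 candidates does better; here cloud, QA are left uncovered.

6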